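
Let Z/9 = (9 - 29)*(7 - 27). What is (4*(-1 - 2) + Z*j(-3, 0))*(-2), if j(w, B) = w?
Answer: 21624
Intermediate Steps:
Z = 3600 (Z = 9*((9 - 29)*(7 - 27)) = 9*(-20*(-20)) = 9*400 = 3600)
(4*(-1 - 2) + Z*j(-3, 0))*(-2) = (4*(-1 - 2) + 3600*(-3))*(-2) = (4*(-3) - 10800)*(-2) = (-12 - 10800)*(-2) = -10812*(-2) = 21624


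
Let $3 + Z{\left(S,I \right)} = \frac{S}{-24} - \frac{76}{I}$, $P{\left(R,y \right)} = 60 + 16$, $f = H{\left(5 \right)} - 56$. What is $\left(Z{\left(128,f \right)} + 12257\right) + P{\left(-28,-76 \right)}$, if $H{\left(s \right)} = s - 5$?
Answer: $\frac{517693}{42} \approx 12326.0$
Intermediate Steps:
$H{\left(s \right)} = -5 + s$ ($H{\left(s \right)} = s - 5 = -5 + s$)
$f = -56$ ($f = \left(-5 + 5\right) - 56 = 0 - 56 = -56$)
$P{\left(R,y \right)} = 76$
$Z{\left(S,I \right)} = -3 - \frac{76}{I} - \frac{S}{24}$ ($Z{\left(S,I \right)} = -3 + \left(\frac{S}{-24} - \frac{76}{I}\right) = -3 + \left(S \left(- \frac{1}{24}\right) - \frac{76}{I}\right) = -3 - \left(\frac{76}{I} + \frac{S}{24}\right) = -3 - \frac{76}{I} - \frac{S}{24}$)
$\left(Z{\left(128,f \right)} + 12257\right) + P{\left(-28,-76 \right)} = \left(\left(-3 - \frac{76}{-56} - \frac{16}{3}\right) + 12257\right) + 76 = \left(\left(-3 - - \frac{19}{14} - \frac{16}{3}\right) + 12257\right) + 76 = \left(\left(-3 + \frac{19}{14} - \frac{16}{3}\right) + 12257\right) + 76 = \left(- \frac{293}{42} + 12257\right) + 76 = \frac{514501}{42} + 76 = \frac{517693}{42}$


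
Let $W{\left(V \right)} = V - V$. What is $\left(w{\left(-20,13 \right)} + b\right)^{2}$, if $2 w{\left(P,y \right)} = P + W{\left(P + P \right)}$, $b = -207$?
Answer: $47089$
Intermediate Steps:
$W{\left(V \right)} = 0$
$w{\left(P,y \right)} = \frac{P}{2}$ ($w{\left(P,y \right)} = \frac{P + 0}{2} = \frac{P}{2}$)
$\left(w{\left(-20,13 \right)} + b\right)^{2} = \left(\frac{1}{2} \left(-20\right) - 207\right)^{2} = \left(-10 - 207\right)^{2} = \left(-217\right)^{2} = 47089$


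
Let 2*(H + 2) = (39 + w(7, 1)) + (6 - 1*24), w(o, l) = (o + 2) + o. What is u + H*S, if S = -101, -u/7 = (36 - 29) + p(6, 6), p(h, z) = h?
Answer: -3515/2 ≈ -1757.5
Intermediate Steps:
w(o, l) = 2 + 2*o (w(o, l) = (2 + o) + o = 2 + 2*o)
u = -91 (u = -7*((36 - 29) + 6) = -7*(7 + 6) = -7*13 = -91)
H = 33/2 (H = -2 + ((39 + (2 + 2*7)) + (6 - 1*24))/2 = -2 + ((39 + (2 + 14)) + (6 - 24))/2 = -2 + ((39 + 16) - 18)/2 = -2 + (55 - 18)/2 = -2 + (½)*37 = -2 + 37/2 = 33/2 ≈ 16.500)
u + H*S = -91 + (33/2)*(-101) = -91 - 3333/2 = -3515/2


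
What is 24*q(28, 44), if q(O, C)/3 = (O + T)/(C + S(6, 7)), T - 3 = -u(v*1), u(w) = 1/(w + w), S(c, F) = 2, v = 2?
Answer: 1107/23 ≈ 48.130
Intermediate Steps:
u(w) = 1/(2*w)
T = 11/4 (T = 3 - 1/(2*(2*1)) = 3 - 1/(2*2) = 3 - 1*1/4 = 3 - 1/4 = 11/4 ≈ 2.7500)
q(O, C) = 3*(11/4 + O)/(2 + C) (q(O, C) = 3*((O + 11/4)/(C + 2)) = 3*((11/4 + O)/(2 + C)) = 3*(11/4 + O)/(2 + C))
24*q(28, 44) = 24*(3*(11 + 4*28)/(4*(2 + 44))) = 24*((3/4)*(11 + 112)/46) = 24*((3/4)*(1/46)*123) = 24*(369/184) = 1107/23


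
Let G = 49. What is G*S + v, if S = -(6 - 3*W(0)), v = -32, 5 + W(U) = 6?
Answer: -179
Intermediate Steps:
W(U) = 1 (W(U) = -5 + 6 = 1)
S = -3 (S = -(6 - 3*1) = -(6 - 3) = -1*3 = -3)
G*S + v = 49*(-3) - 32 = -147 - 32 = -179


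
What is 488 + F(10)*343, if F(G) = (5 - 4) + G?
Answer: 4261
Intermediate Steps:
F(G) = 1 + G
488 + F(10)*343 = 488 + (1 + 10)*343 = 488 + 11*343 = 488 + 3773 = 4261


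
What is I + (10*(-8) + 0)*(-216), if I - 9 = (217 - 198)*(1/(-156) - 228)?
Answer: 2021273/156 ≈ 12957.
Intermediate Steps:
I = -674407/156 (I = 9 + (217 - 198)*(1/(-156) - 228) = 9 + 19*(-1/156 - 228) = 9 + 19*(-35569/156) = 9 - 675811/156 = -674407/156 ≈ -4323.1)
I + (10*(-8) + 0)*(-216) = -674407/156 + (10*(-8) + 0)*(-216) = -674407/156 + (-80 + 0)*(-216) = -674407/156 - 80*(-216) = -674407/156 + 17280 = 2021273/156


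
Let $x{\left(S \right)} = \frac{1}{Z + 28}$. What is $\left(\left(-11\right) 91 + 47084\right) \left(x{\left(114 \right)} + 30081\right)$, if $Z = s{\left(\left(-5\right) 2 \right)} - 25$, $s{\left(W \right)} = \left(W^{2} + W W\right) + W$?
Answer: $\frac{267541031622}{193} \approx 1.3862 \cdot 10^{9}$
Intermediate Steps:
$s{\left(W \right)} = W + 2 W^{2}$ ($s{\left(W \right)} = \left(W^{2} + W^{2}\right) + W = 2 W^{2} + W = W + 2 W^{2}$)
$Z = 165$ ($Z = \left(-5\right) 2 \left(1 + 2 \left(\left(-5\right) 2\right)\right) - 25 = - 10 \left(1 + 2 \left(-10\right)\right) - 25 = - 10 \left(1 - 20\right) - 25 = \left(-10\right) \left(-19\right) - 25 = 190 - 25 = 165$)
$x{\left(S \right)} = \frac{1}{193}$ ($x{\left(S \right)} = \frac{1}{165 + 28} = \frac{1}{193}$)
$\left(\left(-11\right) 91 + 47084\right) \left(x{\left(114 \right)} + 30081\right) = \left(\left(-11\right) 91 + 47084\right) \left(\frac{1}{193} + 30081\right) = \left(-1001 + 47084\right) \frac{5805634}{193} = 46083 \cdot \frac{5805634}{193} = \frac{267541031622}{193}$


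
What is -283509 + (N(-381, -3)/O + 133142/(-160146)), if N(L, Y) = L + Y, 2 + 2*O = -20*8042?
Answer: -608558637240152/2146516911 ≈ -2.8351e+5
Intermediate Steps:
O = -80421 (O = -1 + (-20*8042)/2 = -1 + (½)*(-160840) = -1 - 80420 = -80421)
-283509 + (N(-381, -3)/O + 133142/(-160146)) = -283509 + ((-381 - 3)/(-80421) + 133142/(-160146)) = -283509 + (-384*(-1/80421) + 133142*(-1/160146)) = -283509 + (128/26807 - 66571/80073) = -283509 - 1774319453/2146516911 = -608558637240152/2146516911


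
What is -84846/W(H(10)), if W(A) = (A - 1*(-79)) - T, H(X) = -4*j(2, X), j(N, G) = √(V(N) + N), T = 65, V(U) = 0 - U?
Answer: -42423/7 ≈ -6060.4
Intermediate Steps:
V(U) = -U
j(N, G) = 0 (j(N, G) = √(-N + N) = √0 = 0)
H(X) = 0 (H(X) = -4*0 = 0)
W(A) = 14 + A (W(A) = (A - 1*(-79)) - 1*65 = (A + 79) - 65 = (79 + A) - 65 = 14 + A)
-84846/W(H(10)) = -84846/(14 + 0) = -84846/14 = -84846*1/14 = -42423/7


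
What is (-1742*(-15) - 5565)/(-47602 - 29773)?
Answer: -4113/15475 ≈ -0.26578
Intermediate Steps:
(-1742*(-15) - 5565)/(-47602 - 29773) = (26130 - 5565)/(-77375) = 20565*(-1/77375) = -4113/15475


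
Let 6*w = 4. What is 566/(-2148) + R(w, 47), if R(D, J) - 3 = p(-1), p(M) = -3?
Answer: -283/1074 ≈ -0.26350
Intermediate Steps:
w = ⅔ (w = (⅙)*4 = ⅔ ≈ 0.66667)
R(D, J) = 0 (R(D, J) = 3 - 3 = 0)
566/(-2148) + R(w, 47) = 566/(-2148) + 0 = 566*(-1/2148) + 0 = -283/1074 + 0 = -283/1074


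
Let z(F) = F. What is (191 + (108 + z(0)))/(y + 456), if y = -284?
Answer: 299/172 ≈ 1.7384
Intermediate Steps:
(191 + (108 + z(0)))/(y + 456) = (191 + (108 + 0))/(-284 + 456) = (191 + 108)/172 = 299*(1/172) = 299/172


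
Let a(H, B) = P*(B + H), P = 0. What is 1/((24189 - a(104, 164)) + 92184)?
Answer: 1/116373 ≈ 8.5931e-6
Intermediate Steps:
a(H, B) = 0 (a(H, B) = 0*(B + H) = 0)
1/((24189 - a(104, 164)) + 92184) = 1/((24189 - 1*0) + 92184) = 1/((24189 + 0) + 92184) = 1/(24189 + 92184) = 1/116373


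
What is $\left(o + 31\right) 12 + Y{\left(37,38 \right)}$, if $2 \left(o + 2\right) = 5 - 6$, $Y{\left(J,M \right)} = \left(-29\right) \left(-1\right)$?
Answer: $371$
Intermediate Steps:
$Y{\left(J,M \right)} = 29$
$o = - \frac{5}{2}$ ($o = -2 + \frac{5 - 6}{2} = -2 + \frac{1}{2} \left(-1\right) = -2 - \frac{1}{2} = - \frac{5}{2} \approx -2.5$)
$\left(o + 31\right) 12 + Y{\left(37,38 \right)} = \left(- \frac{5}{2} + 31\right) 12 + 29 = \frac{57}{2} \cdot 12 + 29 = 342 + 29 = 371$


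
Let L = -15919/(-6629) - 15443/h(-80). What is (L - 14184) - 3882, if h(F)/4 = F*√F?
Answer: -119743595/6629 - 15443*I*√5/6400 ≈ -18064.0 - 5.3956*I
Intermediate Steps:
h(F) = 4*F^(3/2) (h(F) = 4*(F*√F) = 4*F^(3/2))
L = 15919/6629 - 15443*I*√5/6400 (L = -15919/(-6629) - 15443*I*√5/6400 = -15919*(-1/6629) - 15443*I*√5/6400 = 15919/6629 - 15443*I*√5/6400 ≈ 2.4014 - 5.3956*I)
(L - 14184) - 3882 = ((15919/6629 - 15443*I*√5/6400) - 14184) - 3882 = (-94009817/6629 - 15443*I*√5/6400) - 3882 = -119743595/6629 - 15443*I*√5/6400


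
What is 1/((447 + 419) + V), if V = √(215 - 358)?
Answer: 866/750099 - I*√143/750099 ≈ 0.0011545 - 1.5942e-5*I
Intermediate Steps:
V = I*√143 (V = √(-143) = I*√143 ≈ 11.958*I)
1/((447 + 419) + V) = 1/((447 + 419) + I*√143) = 1/(866 + I*√143)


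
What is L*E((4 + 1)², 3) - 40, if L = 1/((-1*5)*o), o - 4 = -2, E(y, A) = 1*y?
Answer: -85/2 ≈ -42.500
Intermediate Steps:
E(y, A) = y
o = 2 (o = 4 - 2 = 2)
L = -⅒ (L = 1/(-1*5*2) = 1/(-5*2) = 1/(-10) = -⅒ ≈ -0.10000)
L*E((4 + 1)², 3) - 40 = -(4 + 1)²/10 - 40 = -⅒*5² - 40 = -⅒*25 - 40 = -5/2 - 40 = -85/2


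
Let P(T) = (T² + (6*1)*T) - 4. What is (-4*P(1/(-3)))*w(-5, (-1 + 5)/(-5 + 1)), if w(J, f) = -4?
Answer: -848/9 ≈ -94.222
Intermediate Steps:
P(T) = -4 + T² + 6*T (P(T) = (T² + 6*T) - 4 = -4 + T² + 6*T)
(-4*P(1/(-3)))*w(-5, (-1 + 5)/(-5 + 1)) = -4*(-4 + (1/(-3))² + 6/(-3))*(-4) = -4*(-4 + (-⅓)² + 6*(-⅓))*(-4) = -4*(-4 + ⅑ - 2)*(-4) = -4*(-53/9)*(-4) = (212/9)*(-4) = -848/9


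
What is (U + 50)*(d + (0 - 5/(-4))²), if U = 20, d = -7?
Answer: -3045/8 ≈ -380.63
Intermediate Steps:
(U + 50)*(d + (0 - 5/(-4))²) = (20 + 50)*(-7 + (0 - 5/(-4))²) = 70*(-7 + (0 - 5*(-¼))²) = 70*(-7 + (0 + 5/4)²) = 70*(-7 + (5/4)²) = 70*(-7 + 25/16) = 70*(-87/16) = -3045/8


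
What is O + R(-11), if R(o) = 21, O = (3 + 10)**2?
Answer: 190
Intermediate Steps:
O = 169 (O = 13**2 = 169)
O + R(-11) = 169 + 21 = 190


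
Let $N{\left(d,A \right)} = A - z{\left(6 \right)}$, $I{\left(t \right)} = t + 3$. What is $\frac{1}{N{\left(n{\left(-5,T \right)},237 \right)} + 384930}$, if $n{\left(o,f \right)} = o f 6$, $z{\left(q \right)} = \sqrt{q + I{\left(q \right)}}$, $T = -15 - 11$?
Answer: $\frac{128389}{49451205958} + \frac{\sqrt{15}}{148353617874} \approx 2.5963 \cdot 10^{-6}$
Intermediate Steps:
$I{\left(t \right)} = 3 + t$
$T = -26$ ($T = -15 - 11 = -26$)
$z{\left(q \right)} = \sqrt{3 + 2 q}$ ($z{\left(q \right)} = \sqrt{q + \left(3 + q\right)} = \sqrt{3 + 2 q}$)
$n{\left(o,f \right)} = 6 f o$ ($n{\left(o,f \right)} = f o 6 = 6 f o$)
$N{\left(d,A \right)} = A - \sqrt{15}$ ($N{\left(d,A \right)} = A - \sqrt{3 + 2 \cdot 6} = A - \sqrt{3 + 12} = A - \sqrt{15}$)
$\frac{1}{N{\left(n{\left(-5,T \right)},237 \right)} + 384930} = \frac{1}{\left(237 - \sqrt{15}\right) + 384930} = \frac{1}{385167 - \sqrt{15}}$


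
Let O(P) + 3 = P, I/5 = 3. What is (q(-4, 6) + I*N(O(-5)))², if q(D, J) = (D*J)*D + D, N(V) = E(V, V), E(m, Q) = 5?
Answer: 27889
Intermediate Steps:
I = 15 (I = 5*3 = 15)
O(P) = -3 + P
N(V) = 5
q(D, J) = D + J*D² (q(D, J) = J*D² + D = D + J*D²)
(q(-4, 6) + I*N(O(-5)))² = (-4*(1 - 4*6) + 15*5)² = (-4*(1 - 24) + 75)² = (-4*(-23) + 75)² = (92 + 75)² = 167² = 27889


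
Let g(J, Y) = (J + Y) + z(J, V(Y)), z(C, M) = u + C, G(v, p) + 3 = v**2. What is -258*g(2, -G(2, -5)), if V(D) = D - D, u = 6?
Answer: -2322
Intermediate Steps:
G(v, p) = -3 + v**2
V(D) = 0
z(C, M) = 6 + C
g(J, Y) = 6 + Y + 2*J (g(J, Y) = (J + Y) + (6 + J) = 6 + Y + 2*J)
-258*g(2, -G(2, -5)) = -258*(6 - (-3 + 2**2) + 2*2) = -258*(6 - (-3 + 4) + 4) = -258*(6 - 1*1 + 4) = -258*(6 - 1 + 4) = -258*9 = -2322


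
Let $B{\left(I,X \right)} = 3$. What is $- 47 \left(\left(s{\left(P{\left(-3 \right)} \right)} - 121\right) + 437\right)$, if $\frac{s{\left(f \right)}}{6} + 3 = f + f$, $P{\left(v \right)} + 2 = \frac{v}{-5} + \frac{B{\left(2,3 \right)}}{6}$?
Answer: $- \frac{67492}{5} \approx -13498.0$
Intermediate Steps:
$P{\left(v \right)} = - \frac{3}{2} - \frac{v}{5}$ ($P{\left(v \right)} = -2 + \left(\frac{v}{-5} + \frac{3}{6}\right) = -2 + \left(v \left(- \frac{1}{5}\right) + 3 \cdot \frac{1}{6}\right) = -2 - \left(- \frac{1}{2} + \frac{v}{5}\right) = - \frac{3}{2} - \frac{v}{5}$)
$s{\left(f \right)} = -18 + 12 f$ ($s{\left(f \right)} = -18 + 6 \left(f + f\right) = -18 + 6 \cdot 2 f = -18 + 12 f$)
$- 47 \left(\left(s{\left(P{\left(-3 \right)} \right)} - 121\right) + 437\right) = - 47 \left(\left(\left(-18 + 12 \left(- \frac{3}{2} - - \frac{3}{5}\right)\right) - 121\right) + 437\right) = - 47 \left(\left(\left(-18 + 12 \left(- \frac{3}{2} + \frac{3}{5}\right)\right) - 121\right) + 437\right) = - 47 \left(\left(\left(-18 + 12 \left(- \frac{9}{10}\right)\right) - 121\right) + 437\right) = - 47 \left(\left(\left(-18 - \frac{54}{5}\right) - 121\right) + 437\right) = - 47 \left(\left(- \frac{144}{5} - 121\right) + 437\right) = - 47 \left(- \frac{749}{5} + 437\right) = \left(-47\right) \frac{1436}{5} = - \frac{67492}{5}$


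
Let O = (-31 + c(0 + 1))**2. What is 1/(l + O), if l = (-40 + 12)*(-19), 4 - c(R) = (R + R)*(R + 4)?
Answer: 1/1901 ≈ 0.00052604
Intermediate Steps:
c(R) = 4 - 2*R*(4 + R) (c(R) = 4 - (R + R)*(R + 4) = 4 - 2*R*(4 + R))
l = 532 (l = -28*(-19) = 532)
O = 1369 (O = (-31 + (4 - 8*(0 + 1) - 2*(0 + 1)**2))**2 = (-31 + (4 - 8*1 - 2*1**2))**2 = (-31 + (4 - 8 - 2*1))**2 = (-31 + (4 - 8 - 2))**2 = (-31 - 6)**2 = (-37)**2 = 1369)
1/(l + O) = 1/(532 + 1369) = 1/1901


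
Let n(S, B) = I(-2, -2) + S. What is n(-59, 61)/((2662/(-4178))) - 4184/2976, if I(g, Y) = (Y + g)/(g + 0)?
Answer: 43599043/495132 ≈ 88.055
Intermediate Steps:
I(g, Y) = (Y + g)/g
n(S, B) = 2 + S (n(S, B) = (-2 - 2)/(-2) + S = -1/2*(-4) + S = 2 + S)
n(-59, 61)/((2662/(-4178))) - 4184/2976 = (2 - 59)/((2662/(-4178))) - 4184/2976 = -57/(2662*(-1/4178)) - 4184*1/2976 = -57/(-1331/2089) - 523/372 = -57*(-2089/1331) - 523/372 = 119073/1331 - 523/372 = 43599043/495132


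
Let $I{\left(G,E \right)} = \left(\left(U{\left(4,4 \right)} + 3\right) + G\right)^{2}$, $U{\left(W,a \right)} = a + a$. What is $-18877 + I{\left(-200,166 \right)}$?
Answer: $16844$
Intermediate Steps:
$U{\left(W,a \right)} = 2 a$
$I{\left(G,E \right)} = \left(11 + G\right)^{2}$ ($I{\left(G,E \right)} = \left(\left(2 \cdot 4 + 3\right) + G\right)^{2} = \left(\left(8 + 3\right) + G\right)^{2} = \left(11 + G\right)^{2}$)
$-18877 + I{\left(-200,166 \right)} = -18877 + \left(11 - 200\right)^{2} = -18877 + \left(-189\right)^{2} = -18877 + 35721 = 16844$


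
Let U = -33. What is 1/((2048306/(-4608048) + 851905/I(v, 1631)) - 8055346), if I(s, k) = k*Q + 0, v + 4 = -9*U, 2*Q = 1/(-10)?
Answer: -3757863144/30310145707275767 ≈ -1.2398e-7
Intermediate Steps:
Q = -1/20 (Q = (½)/(-10) = (½)*(-⅒) = -1/20 ≈ -0.050000)
v = 293 (v = -4 - 9*(-33) = -4 + 297 = 293)
I(s, k) = -k/20 (I(s, k) = k*(-1/20) + 0 = -k/20 + 0 = -k/20)
1/((2048306/(-4608048) + 851905/I(v, 1631)) - 8055346) = 1/((2048306/(-4608048) + 851905/((-1/20*1631))) - 8055346) = 1/((2048306*(-1/4608048) + 851905/(-1631/20)) - 8055346) = 1/((-1024153/2304024 + 851905*(-20/1631)) - 8055346) = 1/((-1024153/2304024 - 17038100/1631) - 8055346) = 1/(-39257861707943/3757863144 - 8055346) = 1/(-30310145707275767/3757863144) = -3757863144/30310145707275767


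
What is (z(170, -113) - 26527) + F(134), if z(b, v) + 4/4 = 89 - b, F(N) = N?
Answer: -26475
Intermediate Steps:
z(b, v) = 88 - b (z(b, v) = -1 + (89 - b) = 88 - b)
(z(170, -113) - 26527) + F(134) = ((88 - 1*170) - 26527) + 134 = ((88 - 170) - 26527) + 134 = (-82 - 26527) + 134 = -26609 + 134 = -26475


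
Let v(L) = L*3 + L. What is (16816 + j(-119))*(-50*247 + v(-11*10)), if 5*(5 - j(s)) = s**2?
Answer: -178916752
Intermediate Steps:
v(L) = 4*L (v(L) = 3*L + L = 4*L)
j(s) = 5 - s**2/5
(16816 + j(-119))*(-50*247 + v(-11*10)) = (16816 + (5 - 1/5*(-119)**2))*(-50*247 + 4*(-11*10)) = (16816 + (5 - 1/5*14161))*(-12350 + 4*(-110)) = (16816 + (5 - 14161/5))*(-12350 - 440) = (16816 - 14136/5)*(-12790) = (69944/5)*(-12790) = -178916752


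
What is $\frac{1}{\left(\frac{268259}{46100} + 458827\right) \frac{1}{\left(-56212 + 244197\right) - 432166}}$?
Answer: $- \frac{11256744100}{21152192959} \approx -0.53218$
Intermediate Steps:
$\frac{1}{\left(\frac{268259}{46100} + 458827\right) \frac{1}{\left(-56212 + 244197\right) - 432166}} = \frac{1}{\left(268259 \cdot \frac{1}{46100} + 458827\right) \frac{1}{187985 - 432166}} = \frac{1}{\left(\frac{268259}{46100} + 458827\right) \frac{1}{-244181}} = \frac{1}{\frac{21152192959}{46100} \left(- \frac{1}{244181}\right)} = \frac{1}{- \frac{21152192959}{11256744100}} = - \frac{11256744100}{21152192959}$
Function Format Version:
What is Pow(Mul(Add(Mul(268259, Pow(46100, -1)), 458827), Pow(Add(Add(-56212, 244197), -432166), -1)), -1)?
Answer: Rational(-11256744100, 21152192959) ≈ -0.53218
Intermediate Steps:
Pow(Mul(Add(Mul(268259, Pow(46100, -1)), 458827), Pow(Add(Add(-56212, 244197), -432166), -1)), -1) = Pow(Mul(Add(Mul(268259, Rational(1, 46100)), 458827), Pow(Add(187985, -432166), -1)), -1) = Pow(Mul(Add(Rational(268259, 46100), 458827), Pow(-244181, -1)), -1) = Pow(Mul(Rational(21152192959, 46100), Rational(-1, 244181)), -1) = Pow(Rational(-21152192959, 11256744100), -1) = Rational(-11256744100, 21152192959)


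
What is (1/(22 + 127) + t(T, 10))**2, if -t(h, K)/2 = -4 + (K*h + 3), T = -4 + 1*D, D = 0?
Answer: 149303961/22201 ≈ 6725.1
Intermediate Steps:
T = -4 (T = -4 + 1*0 = -4 + 0 = -4)
t(h, K) = 2 - 2*K*h (t(h, K) = -2*(-4 + (K*h + 3)) = -2*(-4 + (3 + K*h)) = -2*(-1 + K*h) = 2 - 2*K*h)
(1/(22 + 127) + t(T, 10))**2 = (1/(22 + 127) + (2 - 2*10*(-4)))**2 = (1/149 + (2 + 80))**2 = (1/149 + 82)**2 = (12219/149)**2 = 149303961/22201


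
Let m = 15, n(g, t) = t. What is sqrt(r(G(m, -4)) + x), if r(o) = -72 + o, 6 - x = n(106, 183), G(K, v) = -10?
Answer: I*sqrt(259) ≈ 16.093*I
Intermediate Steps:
x = -177 (x = 6 - 1*183 = 6 - 183 = -177)
sqrt(r(G(m, -4)) + x) = sqrt((-72 - 10) - 177) = sqrt(-82 - 177) = sqrt(-259) = I*sqrt(259)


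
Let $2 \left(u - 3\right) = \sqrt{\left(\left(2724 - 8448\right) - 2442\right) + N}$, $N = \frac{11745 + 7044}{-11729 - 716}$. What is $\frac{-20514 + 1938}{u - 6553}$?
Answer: $\frac{6056871984000}{2135788094659} + \frac{111456 i \sqrt{140551975695}}{2135788094659} \approx 2.8359 + 0.019564 i$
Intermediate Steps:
$N = - \frac{18789}{12445}$ ($N = \frac{18789}{-12445} = 18789 \left(- \frac{1}{12445}\right) = - \frac{18789}{12445} \approx -1.5098$)
$u = 3 + \frac{3 i \sqrt{140551975695}}{24890}$ ($u = 3 + \frac{\sqrt{\left(\left(2724 - 8448\right) - 2442\right) - \frac{18789}{12445}}}{2} = 3 + \frac{\sqrt{\left(-5724 + \left(-2986 + 544\right)\right) - \frac{18789}{12445}}}{2} = 3 + \frac{\sqrt{\left(-5724 - 2442\right) - \frac{18789}{12445}}}{2} = 3 + \frac{\sqrt{-8166 - \frac{18789}{12445}}}{2} = 3 + \frac{\sqrt{- \frac{101644659}{12445}}}{2} = 3 + \frac{\frac{3}{12445} i \sqrt{140551975695}}{2} = 3 + \frac{3 i \sqrt{140551975695}}{24890} \approx 3.0 + 45.187 i$)
$\frac{-20514 + 1938}{u - 6553} = \frac{-20514 + 1938}{\left(3 + \frac{3 i \sqrt{140551975695}}{24890}\right) - 6553} = - \frac{18576}{-6550 + \frac{3 i \sqrt{140551975695}}{24890}}$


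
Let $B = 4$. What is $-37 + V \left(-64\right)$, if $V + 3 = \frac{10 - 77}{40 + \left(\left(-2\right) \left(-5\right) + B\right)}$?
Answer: $\frac{6329}{27} \approx 234.41$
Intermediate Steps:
$V = - \frac{229}{54}$ ($V = -3 + \frac{10 - 77}{40 + \left(\left(-2\right) \left(-5\right) + 4\right)} = -3 - \frac{67}{40 + \left(10 + 4\right)} = -3 - \frac{67}{40 + 14} = -3 - \frac{67}{54} = - \frac{229}{54} \approx -4.2407$)
$-37 + V \left(-64\right) = -37 - - \frac{7328}{27} = -37 + \frac{7328}{27} = \frac{6329}{27}$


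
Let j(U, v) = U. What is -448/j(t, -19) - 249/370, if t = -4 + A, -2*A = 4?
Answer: 82133/1110 ≈ 73.994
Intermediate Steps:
A = -2 (A = -½*4 = -2)
t = -6 (t = -4 - 2 = -6)
-448/j(t, -19) - 249/370 = -448/(-6) - 249/370 = -448*(-⅙) - 249*1/370 = 224/3 - 249/370 = 82133/1110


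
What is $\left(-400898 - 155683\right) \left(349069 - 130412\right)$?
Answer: $-121700331717$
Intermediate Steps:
$\left(-400898 - 155683\right) \left(349069 - 130412\right) = \left(-556581\right) 218657 = -121700331717$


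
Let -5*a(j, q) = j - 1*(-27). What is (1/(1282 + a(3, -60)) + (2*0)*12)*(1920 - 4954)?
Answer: -1517/638 ≈ -2.3777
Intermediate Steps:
a(j, q) = -27/5 - j/5 (a(j, q) = -(j - 1*(-27))/5 = -(j + 27)/5 = -(27 + j)/5 = -27/5 - j/5)
(1/(1282 + a(3, -60)) + (2*0)*12)*(1920 - 4954) = (1/(1282 + (-27/5 - ⅕*3)) + (2*0)*12)*(1920 - 4954) = (1/(1282 + (-27/5 - ⅗)) + 0*12)*(-3034) = (1/(1282 - 6) + 0)*(-3034) = (1/1276 + 0)*(-3034) = (1/1276)*(-3034) = -1517/638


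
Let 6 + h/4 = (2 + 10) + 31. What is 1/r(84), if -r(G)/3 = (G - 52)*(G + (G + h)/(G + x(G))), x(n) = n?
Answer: -7/57376 ≈ -0.00012200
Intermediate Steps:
h = 148 (h = -24 + 4*((2 + 10) + 31) = -24 + 4*(12 + 31) = -24 + 4*43 = -24 + 172 = 148)
r(G) = -3*(-52 + G)*(G + (148 + G)/(2*G)) (r(G) = -3*(G - 52)*(G + (G + 148)/(G + G)) = -3*(-52 + G)*(G + (148 + G)/((2*G))) = -3*(-52 + G)*(G + (148 + G)*(1/(2*G))) = -3*(-52 + G)*(G + (148 + G)/(2*G)))
1/r(84) = 1/(-144 - 3*84² + 11544/84 + (309/2)*84) = 1/(-144 - 3*7056 + 11544*(1/84) + 12978) = 1/(-144 - 21168 + 962/7 + 12978) = 1/(-57376/7) = -7/57376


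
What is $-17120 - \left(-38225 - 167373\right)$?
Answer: $188478$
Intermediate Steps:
$-17120 - \left(-38225 - 167373\right) = -17120 - -205598 = -17120 + 205598 = 188478$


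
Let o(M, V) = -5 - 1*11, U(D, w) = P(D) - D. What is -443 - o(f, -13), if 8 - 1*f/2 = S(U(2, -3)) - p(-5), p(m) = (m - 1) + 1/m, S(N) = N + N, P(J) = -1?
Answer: -427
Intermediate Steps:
U(D, w) = -1 - D
S(N) = 2*N
p(m) = -1 + m + 1/m (p(m) = (-1 + m) + 1/m = -1 + m + 1/m)
f = 78/5 (f = 16 - 2*(2*(-1 - 1*2) - (-1 - 5 + 1/(-5))) = 16 - 2*(2*(-1 - 2) - (-1 - 5 - ⅕)) = 16 - 2*(2*(-3) - 1*(-31/5)) = 16 - 2*(-6 + 31/5) = 16 - 2*⅕ = 16 - ⅖ = 78/5 ≈ 15.600)
o(M, V) = -16 (o(M, V) = -5 - 11 = -16)
-443 - o(f, -13) = -443 - 1*(-16) = -443 + 16 = -427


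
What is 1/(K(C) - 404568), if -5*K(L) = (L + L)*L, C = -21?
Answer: -5/2023722 ≈ -2.4707e-6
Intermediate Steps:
K(L) = -2*L²/5 (K(L) = -(L + L)*L/5 = -2*L*L/5 = -2*L²/5)
1/(K(C) - 404568) = 1/(-⅖*(-21)² - 404568) = 1/(-⅖*441 - 404568) = 1/(-882/5 - 404568) = 1/(-2023722/5) = -5/2023722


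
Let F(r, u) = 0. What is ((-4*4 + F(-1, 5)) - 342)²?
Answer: 128164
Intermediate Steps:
((-4*4 + F(-1, 5)) - 342)² = ((-4*4 + 0) - 342)² = ((-16 + 0) - 342)² = (-16 - 342)² = (-358)² = 128164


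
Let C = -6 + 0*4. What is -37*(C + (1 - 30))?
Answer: 1295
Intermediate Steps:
C = -6 (C = -6 + 0 = -6)
-37*(C + (1 - 30)) = -37*(-6 + (1 - 30)) = -37*(-6 - 29) = -37*(-35) = 1295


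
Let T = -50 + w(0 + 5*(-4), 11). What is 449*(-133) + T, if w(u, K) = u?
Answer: -59787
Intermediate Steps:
T = -70 (T = -50 + (0 + 5*(-4)) = -50 + (0 - 20) = -50 - 20 = -70)
449*(-133) + T = 449*(-133) - 70 = -59717 - 70 = -59787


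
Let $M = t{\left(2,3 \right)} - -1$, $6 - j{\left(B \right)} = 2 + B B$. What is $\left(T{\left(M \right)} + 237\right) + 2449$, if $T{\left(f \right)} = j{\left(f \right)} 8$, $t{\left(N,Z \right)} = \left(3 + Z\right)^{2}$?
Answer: $-8234$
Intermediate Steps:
$j{\left(B \right)} = 4 - B^{2}$ ($j{\left(B \right)} = 6 - \left(2 + B B\right) = 6 - \left(2 + B^{2}\right) = 4 - B^{2}$)
$M = 37$ ($M = \left(3 + 3\right)^{2} - -1 = 6^{2} + 1 = 36 + 1 = 37$)
$T{\left(f \right)} = 32 - 8 f^{2}$ ($T{\left(f \right)} = \left(4 - f^{2}\right) 8 = 32 - 8 f^{2}$)
$\left(T{\left(M \right)} + 237\right) + 2449 = \left(\left(32 - 8 \cdot 37^{2}\right) + 237\right) + 2449 = \left(\left(32 - 10952\right) + 237\right) + 2449 = \left(-10920 + 237\right) + 2449 = -10683 + 2449 = -8234$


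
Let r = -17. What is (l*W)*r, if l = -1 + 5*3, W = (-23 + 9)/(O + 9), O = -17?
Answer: -833/2 ≈ -416.50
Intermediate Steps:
W = 7/4 (W = (-23 + 9)/(-17 + 9) = -14/(-8) = -14*(-1/8) = 7/4 ≈ 1.7500)
l = 14 (l = -1 + 15 = 14)
(l*W)*r = (14*(7/4))*(-17) = (49/2)*(-17) = -833/2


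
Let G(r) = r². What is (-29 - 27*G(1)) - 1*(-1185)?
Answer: 1129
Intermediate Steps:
(-29 - 27*G(1)) - 1*(-1185) = (-29 - 27*1²) - 1*(-1185) = (-29 - 27*1) + 1185 = (-29 - 27) + 1185 = -56 + 1185 = 1129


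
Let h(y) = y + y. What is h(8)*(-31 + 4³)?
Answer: 528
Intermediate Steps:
h(y) = 2*y
h(8)*(-31 + 4³) = (2*8)*(-31 + 4³) = 16*(-31 + 64) = 16*33 = 528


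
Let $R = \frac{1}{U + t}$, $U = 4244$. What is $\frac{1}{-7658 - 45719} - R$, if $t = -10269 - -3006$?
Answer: $\frac{50358}{161145163} \approx 0.0003125$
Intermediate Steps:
$t = -7263$ ($t = -10269 + \left(3080 - 74\right) = -10269 + 3006 = -7263$)
$R = - \frac{1}{3019}$ ($R = \frac{1}{4244 - 7263} = \frac{1}{-3019} = - \frac{1}{3019} \approx -0.00033124$)
$\frac{1}{-7658 - 45719} - R = \frac{1}{-7658 - 45719} - - \frac{1}{3019} = \frac{1}{-53377} + \frac{1}{3019} = - \frac{1}{53377} + \frac{1}{3019} = \frac{50358}{161145163}$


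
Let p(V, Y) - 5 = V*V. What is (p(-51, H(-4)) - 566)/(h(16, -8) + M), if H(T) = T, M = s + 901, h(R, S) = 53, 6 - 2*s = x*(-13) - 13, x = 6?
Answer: 816/401 ≈ 2.0349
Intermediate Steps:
s = 97/2 (s = 3 - (6*(-13) - 13)/2 = 3 - (-78 - 13)/2 = 3 - ½*(-91) = 3 + 91/2 = 97/2 ≈ 48.500)
M = 1899/2 (M = 97/2 + 901 = 1899/2 ≈ 949.50)
p(V, Y) = 5 + V² (p(V, Y) = 5 + V*V = 5 + V²)
(p(-51, H(-4)) - 566)/(h(16, -8) + M) = ((5 + (-51)²) - 566)/(53 + 1899/2) = ((5 + 2601) - 566)/(2005/2) = (2606 - 566)*(2/2005) = 2040*(2/2005) = 816/401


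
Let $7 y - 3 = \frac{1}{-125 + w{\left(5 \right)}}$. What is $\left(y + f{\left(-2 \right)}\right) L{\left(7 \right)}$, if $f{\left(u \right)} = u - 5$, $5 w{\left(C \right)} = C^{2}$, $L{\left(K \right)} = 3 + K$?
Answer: $- \frac{5521}{84} \approx -65.726$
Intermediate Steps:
$w{\left(C \right)} = \frac{C^{2}}{5}$
$y = \frac{359}{840}$ ($y = \frac{3}{7} + \frac{1}{7 \left(-125 + \frac{5^{2}}{5}\right)} = \frac{3}{7} + \frac{1}{7 \left(-125 + \frac{1}{5} \cdot 25\right)} = \frac{3}{7} + \frac{1}{7 \left(-125 + 5\right)} = \frac{3}{7} + \frac{1}{7 \left(-120\right)} = \frac{3}{7} + \frac{1}{7} \left(- \frac{1}{120}\right) = \frac{3}{7} - \frac{1}{840} = \frac{359}{840} \approx 0.42738$)
$f{\left(u \right)} = -5 + u$
$\left(y + f{\left(-2 \right)}\right) L{\left(7 \right)} = \left(\frac{359}{840} - 7\right) \left(3 + 7\right) = \left(\frac{359}{840} - 7\right) 10 = \left(- \frac{5521}{840}\right) 10 = - \frac{5521}{84}$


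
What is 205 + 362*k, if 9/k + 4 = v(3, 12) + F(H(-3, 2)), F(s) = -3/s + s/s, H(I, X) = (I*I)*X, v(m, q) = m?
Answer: -19343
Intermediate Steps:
H(I, X) = X*I**2 (H(I, X) = I**2*X = X*I**2)
F(s) = 1 - 3/s (F(s) = -3/s + 1 = 1 - 3/s)
k = -54 (k = 9/(-4 + (3 + (-3 + 2*(-3)**2)/((2*(-3)**2)))) = 9/(-4 + (3 + (-3 + 2*9)/((2*9)))) = 9/(-4 + (3 + (-3 + 18)/18)) = 9/(-4 + (3 + (1/18)*15)) = 9/(-4 + (3 + 5/6)) = 9/(-4 + 23/6) = 9/(-1/6) = 9*(-6) = -54)
205 + 362*k = 205 + 362*(-54) = 205 - 19548 = -19343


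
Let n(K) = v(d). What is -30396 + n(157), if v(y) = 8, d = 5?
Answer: -30388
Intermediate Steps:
n(K) = 8
-30396 + n(157) = -30396 + 8 = -30388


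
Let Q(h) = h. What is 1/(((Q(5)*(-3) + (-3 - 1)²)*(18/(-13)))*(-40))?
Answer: 13/720 ≈ 0.018056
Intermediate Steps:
1/(((Q(5)*(-3) + (-3 - 1)²)*(18/(-13)))*(-40)) = 1/(((5*(-3) + (-3 - 1)²)*(18/(-13)))*(-40)) = 1/(((-15 + (-4)²)*(18*(-1/13)))*(-40)) = 1/(((-15 + 16)*(-18/13))*(-40)) = 1/((1*(-18/13))*(-40)) = 1/(-18/13*(-40)) = 1/(720/13) = 13/720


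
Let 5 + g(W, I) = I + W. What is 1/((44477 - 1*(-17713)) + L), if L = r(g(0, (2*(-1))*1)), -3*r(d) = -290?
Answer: 3/186860 ≈ 1.6055e-5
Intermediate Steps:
g(W, I) = -5 + I + W (g(W, I) = -5 + (I + W) = -5 + I + W)
r(d) = 290/3 (r(d) = -⅓*(-290) = 290/3)
L = 290/3 ≈ 96.667
1/((44477 - 1*(-17713)) + L) = 1/((44477 - 1*(-17713)) + 290/3) = 1/((44477 + 17713) + 290/3) = 1/(62190 + 290/3) = 1/(186860/3) = 3/186860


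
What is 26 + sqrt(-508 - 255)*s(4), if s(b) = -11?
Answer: 26 - 11*I*sqrt(763) ≈ 26.0 - 303.85*I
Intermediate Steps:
26 + sqrt(-508 - 255)*s(4) = 26 + sqrt(-508 - 255)*(-11) = 26 + sqrt(-763)*(-11) = 26 + (I*sqrt(763))*(-11) = 26 - 11*I*sqrt(763)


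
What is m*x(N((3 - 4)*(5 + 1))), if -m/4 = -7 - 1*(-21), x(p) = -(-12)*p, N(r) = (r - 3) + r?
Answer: 10080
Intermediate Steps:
N(r) = -3 + 2*r (N(r) = (-3 + r) + r = -3 + 2*r)
x(p) = 12*p
m = -56 (m = -4*(-7 - 1*(-21)) = -4*(-7 + 21) = -4*14 = -56)
m*x(N((3 - 4)*(5 + 1))) = -672*(-3 + 2*((3 - 4)*(5 + 1))) = -672*(-3 + 2*(-1*6)) = -672*(-3 + 2*(-6)) = -672*(-3 - 12) = -672*(-15) = -56*(-180) = 10080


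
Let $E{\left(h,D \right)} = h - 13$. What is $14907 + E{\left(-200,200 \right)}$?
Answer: $14694$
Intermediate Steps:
$E{\left(h,D \right)} = -13 + h$ ($E{\left(h,D \right)} = h - 13 = -13 + h$)
$14907 + E{\left(-200,200 \right)} = 14907 - 213 = 14694$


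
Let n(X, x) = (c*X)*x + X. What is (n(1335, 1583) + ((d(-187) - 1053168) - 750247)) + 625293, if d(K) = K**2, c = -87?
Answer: -184999353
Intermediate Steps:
n(X, x) = X - 87*X*x (n(X, x) = (-87*X)*x + X = -87*X*x + X = X - 87*X*x)
(n(1335, 1583) + ((d(-187) - 1053168) - 750247)) + 625293 = (1335*(1 - 87*1583) + (((-187)**2 - 1053168) - 750247)) + 625293 = (1335*(1 - 137721) + ((34969 - 1053168) - 750247)) + 625293 = (1335*(-137720) + (-1018199 - 750247)) + 625293 = (-183856200 - 1768446) + 625293 = -185624646 + 625293 = -184999353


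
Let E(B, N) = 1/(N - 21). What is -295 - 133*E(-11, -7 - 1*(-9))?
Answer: -288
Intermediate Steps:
E(B, N) = 1/(-21 + N)
-295 - 133*E(-11, -7 - 1*(-9)) = -295 - 133/(-21 + (-7 - 1*(-9))) = -295 - 133/(-21 + (-7 + 9)) = -295 - 133/(-21 + 2) = -295 - 133/(-19) = -295 - 133*(-1/19) = -295 + 7 = -288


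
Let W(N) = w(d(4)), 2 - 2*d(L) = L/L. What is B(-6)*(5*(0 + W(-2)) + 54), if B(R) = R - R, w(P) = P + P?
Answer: 0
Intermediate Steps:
d(L) = ½ (d(L) = 1 - L/(2*L) = 1 - ½*1 = 1 - ½ = ½)
w(P) = 2*P
W(N) = 1 (W(N) = 2*(½) = 1)
B(R) = 0
B(-6)*(5*(0 + W(-2)) + 54) = 0*(5*(0 + 1) + 54) = 0*(5*1 + 54) = 0*(5 + 54) = 0*59 = 0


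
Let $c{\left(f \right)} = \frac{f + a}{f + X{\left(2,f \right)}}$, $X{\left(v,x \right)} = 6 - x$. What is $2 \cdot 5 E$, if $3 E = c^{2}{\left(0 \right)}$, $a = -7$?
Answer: $\frac{245}{54} \approx 4.537$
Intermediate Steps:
$c{\left(f \right)} = - \frac{7}{6} + \frac{f}{6}$ ($c{\left(f \right)} = \frac{f - 7}{f - \left(-6 + f\right)} = \frac{-7 + f}{6} = \left(-7 + f\right) \frac{1}{6} = - \frac{7}{6} + \frac{f}{6}$)
$E = \frac{49}{108}$ ($E = \frac{\left(- \frac{7}{6} + \frac{1}{6} \cdot 0\right)^{2}}{3} = \frac{\left(- \frac{7}{6} + 0\right)^{2}}{3} = \frac{\left(- \frac{7}{6}\right)^{2}}{3} = \frac{1}{3} \cdot \frac{49}{36} = \frac{49}{108} \approx 0.4537$)
$2 \cdot 5 E = 2 \cdot 5 \cdot \frac{49}{108} = 10 \cdot \frac{49}{108} = \frac{245}{54}$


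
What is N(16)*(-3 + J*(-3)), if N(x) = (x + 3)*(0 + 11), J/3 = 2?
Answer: -4389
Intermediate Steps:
J = 6 (J = 3*2 = 6)
N(x) = 33 + 11*x (N(x) = (3 + x)*11 = 33 + 11*x)
N(16)*(-3 + J*(-3)) = (33 + 11*16)*(-3 + 6*(-3)) = (33 + 176)*(-3 - 18) = 209*(-21) = -4389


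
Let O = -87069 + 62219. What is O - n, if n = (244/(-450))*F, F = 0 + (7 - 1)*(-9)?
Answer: -621982/25 ≈ -24879.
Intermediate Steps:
O = -24850
F = -54 (F = 0 + 6*(-9) = 0 - 54 = -54)
n = 732/25 (n = (244/(-450))*(-54) = (244*(-1/450))*(-54) = -122/225*(-54) = 732/25 ≈ 29.280)
O - n = -24850 - 1*732/25 = -24850 - 732/25 = -621982/25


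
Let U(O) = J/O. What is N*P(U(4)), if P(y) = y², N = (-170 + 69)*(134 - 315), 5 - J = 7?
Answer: 18281/4 ≈ 4570.3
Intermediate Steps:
J = -2 (J = 5 - 1*7 = 5 - 7 = -2)
N = 18281 (N = -101*(-181) = 18281)
U(O) = -2/O
N*P(U(4)) = 18281*(-2/4)² = 18281*(-2*¼)² = 18281*(-½)² = 18281*(¼) = 18281/4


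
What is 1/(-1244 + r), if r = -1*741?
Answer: -1/1985 ≈ -0.00050378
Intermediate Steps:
r = -741
1/(-1244 + r) = 1/(-1244 - 741) = 1/(-1985) = -1/1985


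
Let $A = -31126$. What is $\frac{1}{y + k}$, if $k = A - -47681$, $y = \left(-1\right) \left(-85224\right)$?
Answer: $\frac{1}{101779} \approx 9.8252 \cdot 10^{-6}$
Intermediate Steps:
$y = 85224$
$k = 16555$ ($k = -31126 - -47681 = -31126 + 47681 = 16555$)
$\frac{1}{y + k} = \frac{1}{85224 + 16555} = \frac{1}{101779}$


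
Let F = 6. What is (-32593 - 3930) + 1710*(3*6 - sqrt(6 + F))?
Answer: -5743 - 3420*sqrt(3) ≈ -11667.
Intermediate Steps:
(-32593 - 3930) + 1710*(3*6 - sqrt(6 + F)) = (-32593 - 3930) + 1710*(3*6 - sqrt(6 + 6)) = -36523 + 1710*(18 - sqrt(12)) = -36523 + 1710*(18 - 2*sqrt(3)) = -36523 + (30780 - 3420*sqrt(3)) = -5743 - 3420*sqrt(3)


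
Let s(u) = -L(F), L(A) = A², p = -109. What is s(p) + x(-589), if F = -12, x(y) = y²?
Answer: 346777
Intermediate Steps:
s(u) = -144 (s(u) = -1*(-12)² = -1*144 = -144)
s(p) + x(-589) = -144 + (-589)² = -144 + 346921 = 346777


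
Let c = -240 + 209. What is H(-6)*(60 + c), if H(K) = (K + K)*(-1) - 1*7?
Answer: 145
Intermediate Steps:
c = -31
H(K) = -7 - 2*K (H(K) = (2*K)*(-1) - 7 = -2*K - 7 = -7 - 2*K)
H(-6)*(60 + c) = (-7 - 2*(-6))*(60 - 31) = (-7 + 12)*29 = 5*29 = 145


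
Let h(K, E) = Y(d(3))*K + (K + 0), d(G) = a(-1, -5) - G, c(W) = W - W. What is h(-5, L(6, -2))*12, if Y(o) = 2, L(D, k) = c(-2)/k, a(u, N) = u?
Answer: -180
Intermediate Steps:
c(W) = 0
d(G) = -1 - G
L(D, k) = 0 (L(D, k) = 0/k = 0)
h(K, E) = 3*K (h(K, E) = 2*K + (K + 0) = 2*K + K = 3*K)
h(-5, L(6, -2))*12 = (3*(-5))*12 = -15*12 = -180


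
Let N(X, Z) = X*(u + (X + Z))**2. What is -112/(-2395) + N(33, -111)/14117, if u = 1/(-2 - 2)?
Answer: 7768277579/540963440 ≈ 14.360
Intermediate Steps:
u = -1/4 (u = 1/(-4) = -1/4 ≈ -0.25000)
N(X, Z) = X*(-1/4 + X + Z)**2 (N(X, Z) = X*(-1/4 + (X + Z))**2 = X*(-1/4 + X + Z)**2)
-112/(-2395) + N(33, -111)/14117 = -112/(-2395) + ((1/16)*33*(-1 + 4*33 + 4*(-111))**2)/14117 = -112*(-1/2395) + ((1/16)*33*(-1 + 132 - 444)**2)*(1/14117) = 112/2395 + ((1/16)*33*(-313)**2)*(1/14117) = 112/2395 + ((1/16)*33*97969)*(1/14117) = 112/2395 + (3232977/16)*(1/14117) = 112/2395 + 3232977/225872 = 7768277579/540963440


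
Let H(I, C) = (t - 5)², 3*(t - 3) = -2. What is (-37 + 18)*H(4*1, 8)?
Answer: -1216/9 ≈ -135.11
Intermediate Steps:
t = 7/3 (t = 3 + (⅓)*(-2) = 3 - ⅔ = 7/3 ≈ 2.3333)
H(I, C) = 64/9 (H(I, C) = (7/3 - 5)² = (-8/3)² = 64/9)
(-37 + 18)*H(4*1, 8) = (-37 + 18)*(64/9) = -19*64/9 = -1216/9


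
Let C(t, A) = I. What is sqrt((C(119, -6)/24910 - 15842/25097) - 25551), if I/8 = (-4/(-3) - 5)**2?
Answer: I*sqrt(22469435000020917054445)/937749405 ≈ 159.85*I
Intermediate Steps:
I = 968/9 (I = 8*(-4/(-3) - 5)**2 = 8*(-4*(-1/3) - 5)**2 = 8*(4/3 - 5)**2 = 8*(-11/3)**2 = 8*(121/9) = 968/9 ≈ 107.56)
C(t, A) = 968/9
sqrt((C(119, -6)/24910 - 15842/25097) - 25551) = sqrt(((968/9)/24910 - 15842/25097) - 25551) = sqrt(((968/9)*(1/24910) - 15842*1/25097) - 25551) = sqrt((484/112095 - 15842/25097) - 25551) = sqrt(-1763662042/2813248215 - 25551) = sqrt(-71883068803507/2813248215) = I*sqrt(22469435000020917054445)/937749405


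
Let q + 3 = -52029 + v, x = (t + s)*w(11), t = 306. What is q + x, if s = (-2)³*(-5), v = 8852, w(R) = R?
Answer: -39374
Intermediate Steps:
s = 40 (s = -8*(-5) = 40)
x = 3806 (x = (306 + 40)*11 = 346*11 = 3806)
q = -43180 (q = -3 + (-52029 + 8852) = -3 - 43177 = -43180)
q + x = -43180 + 3806 = -39374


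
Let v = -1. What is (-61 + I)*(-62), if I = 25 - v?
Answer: 2170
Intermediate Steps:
I = 26 (I = 25 - 1*(-1) = 25 + 1 = 26)
(-61 + I)*(-62) = (-61 + 26)*(-62) = -35*(-62) = 2170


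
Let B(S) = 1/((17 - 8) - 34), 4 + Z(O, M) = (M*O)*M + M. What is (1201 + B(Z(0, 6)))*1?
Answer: 30024/25 ≈ 1201.0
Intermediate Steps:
Z(O, M) = -4 + M + O*M² (Z(O, M) = -4 + ((M*O)*M + M) = -4 + (O*M² + M) = -4 + (M + O*M²) = -4 + M + O*M²)
B(S) = -1/25 (B(S) = 1/(9 - 34) = 1/(-25) = -1/25)
(1201 + B(Z(0, 6)))*1 = (1201 - 1/25)*1 = (30024/25)*1 = 30024/25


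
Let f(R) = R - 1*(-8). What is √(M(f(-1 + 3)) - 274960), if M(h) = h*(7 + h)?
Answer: I*√274790 ≈ 524.2*I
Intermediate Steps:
f(R) = 8 + R (f(R) = R + 8 = 8 + R)
√(M(f(-1 + 3)) - 274960) = √((8 + (-1 + 3))*(7 + (8 + (-1 + 3))) - 274960) = √((8 + 2)*(7 + (8 + 2)) - 274960) = √(10*(7 + 10) - 274960) = √(10*17 - 274960) = √(170 - 274960) = √(-274790) = I*√274790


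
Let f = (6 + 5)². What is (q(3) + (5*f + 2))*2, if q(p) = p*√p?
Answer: 1214 + 6*√3 ≈ 1224.4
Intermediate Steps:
f = 121 (f = 11² = 121)
q(p) = p^(3/2)
(q(3) + (5*f + 2))*2 = (3^(3/2) + (5*121 + 2))*2 = (3*√3 + (605 + 2))*2 = (3*√3 + 607)*2 = (607 + 3*√3)*2 = 1214 + 6*√3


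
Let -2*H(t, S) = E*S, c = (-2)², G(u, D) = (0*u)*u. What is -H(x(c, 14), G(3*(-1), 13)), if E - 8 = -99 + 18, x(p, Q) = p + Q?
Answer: 0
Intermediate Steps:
G(u, D) = 0 (G(u, D) = 0*u = 0)
c = 4
x(p, Q) = Q + p
E = -73 (E = 8 + (-99 + 18) = 8 - 81 = -73)
H(t, S) = 73*S/2 (H(t, S) = -(-73)*S/2 = 73*S/2)
-H(x(c, 14), G(3*(-1), 13)) = -73*0/2 = -1*0 = 0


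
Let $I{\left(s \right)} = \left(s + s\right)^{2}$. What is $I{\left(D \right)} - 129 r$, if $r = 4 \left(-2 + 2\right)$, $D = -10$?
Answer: $400$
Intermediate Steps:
$I{\left(s \right)} = 4 s^{2}$ ($I{\left(s \right)} = \left(2 s\right)^{2} = 4 s^{2}$)
$r = 0$ ($r = 4 \cdot 0 = 0$)
$I{\left(D \right)} - 129 r = 4 \left(-10\right)^{2} - 0 = 4 \cdot 100 + 0 = 400 + 0 = 400$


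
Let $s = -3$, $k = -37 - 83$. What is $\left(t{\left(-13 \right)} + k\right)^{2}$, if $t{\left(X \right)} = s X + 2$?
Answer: $6241$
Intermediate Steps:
$k = -120$ ($k = -37 - 83 = -120$)
$t{\left(X \right)} = 2 - 3 X$ ($t{\left(X \right)} = - 3 X + 2 = 2 - 3 X$)
$\left(t{\left(-13 \right)} + k\right)^{2} = \left(\left(2 - -39\right) - 120\right)^{2} = \left(\left(2 + 39\right) - 120\right)^{2} = \left(41 - 120\right)^{2} = \left(-79\right)^{2} = 6241$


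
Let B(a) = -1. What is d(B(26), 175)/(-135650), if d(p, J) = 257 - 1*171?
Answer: -43/67825 ≈ -0.00063398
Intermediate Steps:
d(p, J) = 86 (d(p, J) = 257 - 171 = 86)
d(B(26), 175)/(-135650) = 86/(-135650) = 86*(-1/135650) = -43/67825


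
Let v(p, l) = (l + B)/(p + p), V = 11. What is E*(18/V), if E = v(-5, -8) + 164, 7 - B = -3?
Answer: 14742/55 ≈ 268.04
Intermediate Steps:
B = 10 (B = 7 - 1*(-3) = 7 + 3 = 10)
v(p, l) = (10 + l)/(2*p) (v(p, l) = (l + 10)/(p + p) = (10 + l)/((2*p)) = (10 + l)*(1/(2*p)) = (10 + l)/(2*p))
E = 819/5 (E = (½)*(10 - 8)/(-5) + 164 = (½)*(-⅕)*2 + 164 = -⅕ + 164 = 819/5 ≈ 163.80)
E*(18/V) = 819*(18/11)/5 = 819*(18*(1/11))/5 = (819/5)*(18/11) = 14742/55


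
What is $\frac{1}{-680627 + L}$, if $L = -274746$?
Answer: $- \frac{1}{955373} \approx -1.0467 \cdot 10^{-6}$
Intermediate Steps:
$\frac{1}{-680627 + L} = \frac{1}{-680627 - 274746} = \frac{1}{-955373} = - \frac{1}{955373}$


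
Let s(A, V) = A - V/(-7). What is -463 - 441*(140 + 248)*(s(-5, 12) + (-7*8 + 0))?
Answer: 10143797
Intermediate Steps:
s(A, V) = A + V/7 (s(A, V) = A - V*(-1)/7 = A - (-1)*V/7 = A + V/7)
-463 - 441*(140 + 248)*(s(-5, 12) + (-7*8 + 0)) = -463 - 441*(140 + 248)*((-5 + (⅐)*12) + (-7*8 + 0)) = -463 - 171108*((-5 + 12/7) + (-56 + 0)) = -463 - 171108*(-23/7 - 56) = -463 - 171108*(-415)/7 = -463 - 441*(-161020/7) = -463 + 10144260 = 10143797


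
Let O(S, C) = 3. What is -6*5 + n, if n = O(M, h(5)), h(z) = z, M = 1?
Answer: -27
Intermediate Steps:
n = 3
-6*5 + n = -6*5 + 3 = -30 + 3 = -27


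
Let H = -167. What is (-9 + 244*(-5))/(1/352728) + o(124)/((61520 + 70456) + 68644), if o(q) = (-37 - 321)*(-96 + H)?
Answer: -43484656993643/100310 ≈ -4.3350e+8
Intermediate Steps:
o(q) = 94154 (o(q) = (-37 - 321)*(-96 - 167) = -358*(-263) = 94154)
(-9 + 244*(-5))/(1/352728) + o(124)/((61520 + 70456) + 68644) = (-9 + 244*(-5))/(1/352728) + 94154/((61520 + 70456) + 68644) = (-9 - 1220)/(1/352728) + 94154/(131976 + 68644) = -1229*352728 + 94154/200620 = -433502712 + 94154*(1/200620) = -433502712 + 47077/100310 = -43484656993643/100310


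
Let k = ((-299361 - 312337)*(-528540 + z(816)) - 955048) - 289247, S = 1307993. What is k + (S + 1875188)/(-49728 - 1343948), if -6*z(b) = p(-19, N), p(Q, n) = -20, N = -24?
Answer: 1351741310568622477/4181028 ≈ 3.2330e+11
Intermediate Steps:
z(b) = 10/3 (z(b) = -⅙*(-20) = 10/3)
k = 969910732895/3 (k = ((-299361 - 312337)*(-528540 + 10/3) - 955048) - 289247 = (-611698*(-1585610/3) - 955048) - 289247 = (969914465780/3 - 955048) - 289247 = 969911600636/3 - 289247 = 969910732895/3 ≈ 3.2330e+11)
k + (S + 1875188)/(-49728 - 1343948) = 969910732895/3 + (1307993 + 1875188)/(-49728 - 1343948) = 969910732895/3 + 3183181/(-1393676) = 969910732895/3 + 3183181*(-1/1393676) = 969910732895/3 - 3183181/1393676 = 1351741310568622477/4181028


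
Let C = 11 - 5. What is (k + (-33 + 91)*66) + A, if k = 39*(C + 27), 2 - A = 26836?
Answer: -21719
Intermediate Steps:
A = -26834 (A = 2 - 1*26836 = 2 - 26836 = -26834)
C = 6
k = 1287 (k = 39*(6 + 27) = 39*33 = 1287)
(k + (-33 + 91)*66) + A = (1287 + (-33 + 91)*66) - 26834 = (1287 + 58*66) - 26834 = (1287 + 3828) - 26834 = 5115 - 26834 = -21719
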